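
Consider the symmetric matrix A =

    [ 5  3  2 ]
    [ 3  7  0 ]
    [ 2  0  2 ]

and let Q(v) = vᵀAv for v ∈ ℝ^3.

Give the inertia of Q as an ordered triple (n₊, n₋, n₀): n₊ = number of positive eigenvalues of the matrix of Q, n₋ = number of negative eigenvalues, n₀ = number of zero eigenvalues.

Row-reducing A symmetrically gives the diagonal entries 5, 26/5, 12/13.
So there are 3 positive pivots.

(3, 0, 0)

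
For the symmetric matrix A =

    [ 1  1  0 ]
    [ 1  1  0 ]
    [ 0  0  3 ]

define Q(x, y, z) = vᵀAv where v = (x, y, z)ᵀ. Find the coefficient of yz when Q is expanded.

0

The coefficient of yz is A[2,3] + A[3,2] = 2·0 = 0.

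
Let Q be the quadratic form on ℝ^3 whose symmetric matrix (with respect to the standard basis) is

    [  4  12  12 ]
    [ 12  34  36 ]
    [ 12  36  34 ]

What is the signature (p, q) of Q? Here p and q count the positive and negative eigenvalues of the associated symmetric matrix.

(1, 2)

Congruent diagonalization of A (simultaneous row and column reduction) yields pivots 4, -2, -2.
Counting signs: 1 positive, 2 negative.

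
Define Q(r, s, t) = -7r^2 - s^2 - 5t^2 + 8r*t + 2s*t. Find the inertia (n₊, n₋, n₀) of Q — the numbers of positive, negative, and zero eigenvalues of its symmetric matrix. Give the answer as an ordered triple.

The symmetric matrix is A = [[-7, 0, 4], [0, -1, 1], [4, 1, -5]].
Row-reducing A symmetrically gives the diagonal entries -7, -1, -12/7.
Counting signs: 3 negative.

(0, 3, 0)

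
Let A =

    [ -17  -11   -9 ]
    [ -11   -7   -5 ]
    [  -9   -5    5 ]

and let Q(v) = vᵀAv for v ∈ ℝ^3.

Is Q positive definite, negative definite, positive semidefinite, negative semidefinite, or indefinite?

indefinite

An LDLᵀ factorisation of A has diagonal entries -17, 2/17, 4.
That gives 2 positive, 1 negative pivots.
Hence Q is indefinite.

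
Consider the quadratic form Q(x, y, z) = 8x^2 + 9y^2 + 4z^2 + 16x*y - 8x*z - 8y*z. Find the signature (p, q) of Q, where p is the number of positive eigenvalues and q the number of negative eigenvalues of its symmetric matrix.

The associated matrix is A = [[8, 8, -4], [8, 9, -4], [-4, -4, 4]].
Symmetric row and column elimination reduces A to a congruent diagonal form with pivots 8, 1, 2.
So there are 3 positive pivots.

(3, 0)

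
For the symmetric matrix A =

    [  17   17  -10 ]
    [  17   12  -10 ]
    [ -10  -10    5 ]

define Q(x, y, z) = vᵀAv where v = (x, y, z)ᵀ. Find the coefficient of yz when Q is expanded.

The coefficient of yz is A[2,3] + A[3,2] = 2·(-10) = -20.

-20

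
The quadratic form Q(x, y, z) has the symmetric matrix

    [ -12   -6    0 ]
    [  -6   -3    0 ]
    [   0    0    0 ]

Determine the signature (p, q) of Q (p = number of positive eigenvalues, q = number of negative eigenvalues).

(0, 1)

Symmetric row and column elimination reduces A to a congruent diagonal form with pivots -12, 0, 0.
Counting signs: 1 negative, 2 zero.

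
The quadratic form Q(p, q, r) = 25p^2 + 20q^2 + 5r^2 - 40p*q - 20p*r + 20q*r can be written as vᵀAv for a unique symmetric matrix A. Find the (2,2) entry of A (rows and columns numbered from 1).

20

The coefficient of q^2 in Q is 20, and that is exactly A[2,2].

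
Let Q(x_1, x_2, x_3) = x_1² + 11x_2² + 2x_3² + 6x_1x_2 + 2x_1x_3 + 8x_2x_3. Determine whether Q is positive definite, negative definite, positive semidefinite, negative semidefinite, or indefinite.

The symmetric matrix of Q is A = [[1, 3, 1], [3, 11, 4], [1, 4, 2]].
Leading principal minors: Δ_1 = 1, Δ_2 = 2, Δ_3 = 1.
All leading principal minors are positive, so by Sylvester's criterion Q is positive definite.

positive definite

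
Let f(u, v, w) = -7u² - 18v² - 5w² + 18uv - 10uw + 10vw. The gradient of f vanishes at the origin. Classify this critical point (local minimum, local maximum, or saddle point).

The Hessian at the origin is H = [[-14, 18, -10], [18, -36, 10], [-10, 10, -10]].
Row-reducing H symmetrically gives the diagonal entries -14, -90/7, -20/9.
Counting signs: 3 negative.
H is negative definite, so the origin is a strict local maximum.

local maximum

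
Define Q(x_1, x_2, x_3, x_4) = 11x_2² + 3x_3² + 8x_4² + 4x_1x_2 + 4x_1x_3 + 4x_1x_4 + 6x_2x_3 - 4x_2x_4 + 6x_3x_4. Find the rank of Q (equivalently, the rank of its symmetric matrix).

The symmetric matrix is A = [[0, 2, 2, 2], [2, 11, 3, -2], [2, 3, 3, 3], [2, -2, 3, 8]].
Row reduction of A gives 4 nonzero rows, so rank A = 4.

4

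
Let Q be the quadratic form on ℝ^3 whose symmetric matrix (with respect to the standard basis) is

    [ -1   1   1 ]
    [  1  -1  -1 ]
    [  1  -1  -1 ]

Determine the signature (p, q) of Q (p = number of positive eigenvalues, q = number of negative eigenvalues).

Applying the same elementary operations to the rows and columns of A produces a congruent diagonal matrix with entries -1, 0, 0.
So there are 1 negative, 2 zero pivots.

(0, 1)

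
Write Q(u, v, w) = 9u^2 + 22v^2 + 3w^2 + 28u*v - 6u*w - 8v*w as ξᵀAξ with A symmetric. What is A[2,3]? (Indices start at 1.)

-4

The coefficient of v·w in Q is -8. For a symmetric A this equals A[2,3] + A[3,2] = 2·A[2,3].
So A[2,3] = -8/2 = -4.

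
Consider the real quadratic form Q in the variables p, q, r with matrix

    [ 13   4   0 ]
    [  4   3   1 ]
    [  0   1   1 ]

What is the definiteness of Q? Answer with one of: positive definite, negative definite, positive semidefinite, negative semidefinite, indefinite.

positive definite

Congruent diagonalization of A (simultaneous row and column reduction) yields pivots 13, 23/13, 10/23.
Counting signs: 3 positive.
Hence Q is positive definite.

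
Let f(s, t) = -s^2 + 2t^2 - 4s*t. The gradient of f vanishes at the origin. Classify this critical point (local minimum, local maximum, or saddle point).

The Hessian at the origin is H = [[-2, -4], [-4, 4]].
det H = -2·4 − (-4)² = -24 < 0, so H is indefinite.
Therefore the origin is a saddle point.

saddle point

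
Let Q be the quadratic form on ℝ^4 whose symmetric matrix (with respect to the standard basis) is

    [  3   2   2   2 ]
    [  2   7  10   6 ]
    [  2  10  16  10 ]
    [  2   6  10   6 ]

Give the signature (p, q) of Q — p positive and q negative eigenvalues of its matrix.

Row-reducing A symmetrically gives the diagonal entries 3, 17/3, 24/17, -5/6.
That gives 3 positive, 1 negative pivots.

(3, 1)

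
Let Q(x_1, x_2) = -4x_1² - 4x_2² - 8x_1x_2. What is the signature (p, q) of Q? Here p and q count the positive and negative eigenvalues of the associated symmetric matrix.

The symmetric matrix is A = [[-4, -4], [-4, -4]].
Congruent diagonalization of A (simultaneous row and column reduction) yields pivots -4, 0.
That gives 1 negative, 1 zero pivots.

(0, 1)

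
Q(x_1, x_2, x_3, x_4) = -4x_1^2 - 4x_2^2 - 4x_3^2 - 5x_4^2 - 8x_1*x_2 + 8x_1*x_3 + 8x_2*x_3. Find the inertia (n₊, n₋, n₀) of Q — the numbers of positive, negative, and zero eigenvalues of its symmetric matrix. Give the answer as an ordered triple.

The associated matrix is A = [[-4, -4, 4, 0], [-4, -4, 4, 0], [4, 4, -4, 0], [0, 0, 0, -5]].
Congruent diagonalization of A (simultaneous row and column reduction) yields pivots -4, 0, 0, -5.
So there are 2 negative, 2 zero pivots.

(0, 2, 2)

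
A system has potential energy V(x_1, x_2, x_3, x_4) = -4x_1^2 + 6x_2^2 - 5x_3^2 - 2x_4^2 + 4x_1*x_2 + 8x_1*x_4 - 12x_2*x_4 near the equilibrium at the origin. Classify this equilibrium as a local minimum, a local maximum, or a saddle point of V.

The Hessian at the origin is H = [[-8, 4, 0, 8], [4, 12, 0, -12], [0, 0, -10, 0], [8, -12, 0, -4]].
Row-reducing H symmetrically gives the diagonal entries -8, 14, -10, -4/7.
So there are 1 positive, 3 negative pivots.
H is indefinite, so the origin is a saddle point.

saddle point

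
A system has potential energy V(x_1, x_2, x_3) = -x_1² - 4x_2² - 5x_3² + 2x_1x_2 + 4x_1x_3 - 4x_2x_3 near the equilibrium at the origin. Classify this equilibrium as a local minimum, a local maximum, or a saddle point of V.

local maximum

The Hessian at the origin is H = [[-2, 2, 4], [2, -8, -4], [4, -4, -10]].
Row-reducing H symmetrically gives the diagonal entries -2, -6, -2.
So there are 3 negative pivots.
H is negative definite, so the origin is a strict local maximum.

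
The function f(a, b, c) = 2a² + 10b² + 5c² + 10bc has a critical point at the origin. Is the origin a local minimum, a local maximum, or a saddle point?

local minimum

The Hessian at the origin is H = [[4, 0, 0], [0, 20, 10], [0, 10, 10]].
Applying the same elementary operations to the rows and columns of H produces a congruent diagonal matrix with entries 4, 20, 5.
Counting signs: 3 positive.
H is positive definite, so the origin is a strict local minimum.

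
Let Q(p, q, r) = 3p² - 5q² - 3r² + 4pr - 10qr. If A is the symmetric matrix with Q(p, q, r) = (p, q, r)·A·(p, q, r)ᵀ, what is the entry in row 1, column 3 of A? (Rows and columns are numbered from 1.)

2

The coefficient of p·r in Q is 4. For a symmetric A this equals A[1,3] + A[3,1] = 2·A[1,3].
So A[1,3] = 4/2 = 2.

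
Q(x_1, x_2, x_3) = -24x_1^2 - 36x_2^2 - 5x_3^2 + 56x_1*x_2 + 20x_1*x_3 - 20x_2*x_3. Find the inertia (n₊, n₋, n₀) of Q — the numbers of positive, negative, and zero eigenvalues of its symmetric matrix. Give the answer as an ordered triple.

The symmetric matrix is A = [[-24, 28, 10], [28, -36, -10], [10, -10, -5]].
Applying the same elementary operations to the rows and columns of A produces a congruent diagonal matrix with entries -24, -10/3, 0.
Counting signs: 2 negative, 1 zero.

(0, 2, 1)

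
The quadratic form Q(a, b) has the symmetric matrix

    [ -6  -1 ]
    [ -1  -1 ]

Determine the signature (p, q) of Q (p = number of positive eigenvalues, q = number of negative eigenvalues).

(0, 2)

Applying the same elementary operations to the rows and columns of A produces a congruent diagonal matrix with entries -6, -5/6.
So there are 2 negative pivots.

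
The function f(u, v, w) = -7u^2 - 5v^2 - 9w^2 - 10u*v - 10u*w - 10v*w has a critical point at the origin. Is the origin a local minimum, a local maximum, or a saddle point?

The Hessian at the origin is H = [[-14, -10, -10], [-10, -10, -10], [-10, -10, -18]].
An LDLᵀ factorisation of H has diagonal entries -14, -20/7, -8.
Counting signs: 3 negative.
H is negative definite, so the origin is a strict local maximum.

local maximum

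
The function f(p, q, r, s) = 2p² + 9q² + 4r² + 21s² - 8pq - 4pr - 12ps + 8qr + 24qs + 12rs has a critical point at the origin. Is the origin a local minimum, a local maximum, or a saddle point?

local minimum

The Hessian at the origin is H = [[4, -8, -4, -12], [-8, 18, 8, 24], [-4, 8, 8, 12], [-12, 24, 12, 42]].
Row-reducing H symmetrically gives the diagonal entries 4, 2, 4, 6.
That gives 4 positive pivots.
H is positive definite, so the origin is a strict local minimum.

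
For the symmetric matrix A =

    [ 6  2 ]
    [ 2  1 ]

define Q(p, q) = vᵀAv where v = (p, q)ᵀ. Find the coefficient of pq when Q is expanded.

The coefficient of pq is A[1,2] + A[2,1] = 2·2 = 4.

4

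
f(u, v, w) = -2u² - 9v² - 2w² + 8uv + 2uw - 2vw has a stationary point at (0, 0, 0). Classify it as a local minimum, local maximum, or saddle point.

local maximum

The Hessian at the origin is H = [[-4, 8, 2], [8, -18, -2], [2, -2, -4]].
An LDLᵀ factorisation of H has diagonal entries -4, -2, -1.
That gives 3 negative pivots.
H is negative definite, so the origin is a strict local maximum.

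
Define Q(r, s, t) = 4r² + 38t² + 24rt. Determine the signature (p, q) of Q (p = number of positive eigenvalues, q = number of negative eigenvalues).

The associated matrix is A = [[4, 0, 12], [0, 0, 0], [12, 0, 38]].
Congruent diagonalization of A (simultaneous row and column reduction) yields pivots 4, 0, 2.
That gives 2 positive, 1 zero pivots.

(2, 0)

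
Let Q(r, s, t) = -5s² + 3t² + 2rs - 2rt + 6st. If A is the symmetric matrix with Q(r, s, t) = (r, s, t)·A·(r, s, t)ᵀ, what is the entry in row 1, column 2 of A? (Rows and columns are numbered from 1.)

The coefficient of r·s in Q is 2. For a symmetric A this equals A[1,2] + A[2,1] = 2·A[1,2].
So A[1,2] = 2/2 = 1.

1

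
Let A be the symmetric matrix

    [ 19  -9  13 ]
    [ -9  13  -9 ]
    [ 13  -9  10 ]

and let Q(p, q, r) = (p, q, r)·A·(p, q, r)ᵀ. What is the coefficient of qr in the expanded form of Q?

The coefficient of qr is A[2,3] + A[3,2] = 2·(-9) = -18.

-18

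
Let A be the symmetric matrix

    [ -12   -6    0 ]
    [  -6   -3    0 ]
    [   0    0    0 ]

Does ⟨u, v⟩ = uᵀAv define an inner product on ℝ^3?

Congruent diagonalization of A (simultaneous row and column reduction) yields pivots -12, 0, 0.
That gives 1 negative, 2 zero pivots.
Hence Q is negative semidefinite.
⟨·,·⟩ is an inner product exactly when A is positive definite.

no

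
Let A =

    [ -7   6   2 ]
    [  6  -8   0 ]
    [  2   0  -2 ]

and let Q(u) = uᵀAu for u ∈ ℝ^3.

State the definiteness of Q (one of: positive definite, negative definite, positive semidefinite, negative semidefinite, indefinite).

Applying the same elementary operations to the rows and columns of A produces a congruent diagonal matrix with entries -7, -20/7, -2/5.
Counting signs: 3 negative.
Hence Q is negative definite.

negative definite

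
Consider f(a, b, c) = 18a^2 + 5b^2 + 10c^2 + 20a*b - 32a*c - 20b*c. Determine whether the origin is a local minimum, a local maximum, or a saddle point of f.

saddle point

The Hessian at the origin is H = [[36, 20, -32], [20, 10, -20], [-32, -20, 20]].
Row-reducing H symmetrically gives the diagonal entries 36, -10/9, -4.
So there are 1 positive, 2 negative pivots.
H is indefinite, so the origin is a saddle point.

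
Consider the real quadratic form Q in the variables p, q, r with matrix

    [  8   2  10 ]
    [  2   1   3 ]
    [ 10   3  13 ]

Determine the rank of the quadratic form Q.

Applying the same elementary operations to the rows and columns of A produces a congruent diagonal matrix with entries 8, 1/2, 0.
That gives 2 positive, 1 zero pivots.
The rank is the number of nonzero pivots: 2.

2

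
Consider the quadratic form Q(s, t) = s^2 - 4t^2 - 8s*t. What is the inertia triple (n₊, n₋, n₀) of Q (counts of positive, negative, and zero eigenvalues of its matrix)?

(1, 1, 0)

Write A = [[1, -4], [-4, -4]].
Symmetric row and column elimination reduces A to a congruent diagonal form with pivots 1, -20.
Counting signs: 1 positive, 1 negative.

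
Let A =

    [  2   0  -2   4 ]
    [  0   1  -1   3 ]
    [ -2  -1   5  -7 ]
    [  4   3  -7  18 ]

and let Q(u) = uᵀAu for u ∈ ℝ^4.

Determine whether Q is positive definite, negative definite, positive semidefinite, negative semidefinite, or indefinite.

positive definite

Applying the same elementary operations to the rows and columns of A produces a congruent diagonal matrix with entries 2, 1, 2, 1.
Counting signs: 4 positive.
Hence Q is positive definite.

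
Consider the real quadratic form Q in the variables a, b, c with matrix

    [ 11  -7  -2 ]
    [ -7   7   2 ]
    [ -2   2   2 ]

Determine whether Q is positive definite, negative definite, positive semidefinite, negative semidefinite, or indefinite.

positive definite

Congruent diagonalization of A (simultaneous row and column reduction) yields pivots 11, 28/11, 10/7.
That gives 3 positive pivots.
Hence Q is positive definite.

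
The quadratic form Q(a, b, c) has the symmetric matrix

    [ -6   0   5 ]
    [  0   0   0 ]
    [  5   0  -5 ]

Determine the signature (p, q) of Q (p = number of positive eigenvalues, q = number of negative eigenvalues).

(0, 2)

Row-reducing A symmetrically gives the diagonal entries -6, 0, -5/6.
So there are 2 negative, 1 zero pivots.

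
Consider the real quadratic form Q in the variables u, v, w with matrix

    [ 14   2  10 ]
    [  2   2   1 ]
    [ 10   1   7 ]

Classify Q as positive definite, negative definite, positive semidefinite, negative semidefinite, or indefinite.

Row-reducing A symmetrically gives the diagonal entries 14, 12/7, -1/4.
That gives 2 positive, 1 negative pivots.
Hence Q is indefinite.

indefinite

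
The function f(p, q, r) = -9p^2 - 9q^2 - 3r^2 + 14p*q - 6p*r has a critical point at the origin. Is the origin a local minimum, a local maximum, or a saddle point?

The Hessian at the origin is H = [[-18, 14, -6], [14, -18, 0], [-6, 0, -6]].
Congruent diagonalization of H (simultaneous row and column reduction) yields pivots -18, -64/9, -15/16.
That gives 3 negative pivots.
H is negative definite, so the origin is a strict local maximum.

local maximum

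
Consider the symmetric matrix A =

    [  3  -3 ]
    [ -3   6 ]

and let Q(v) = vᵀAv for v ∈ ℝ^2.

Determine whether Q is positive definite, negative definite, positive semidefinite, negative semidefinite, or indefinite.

positive definite

Leading principal minors: Δ_1 = 3, Δ_2 = 9.
All leading principal minors are positive, so by Sylvester's criterion Q is positive definite.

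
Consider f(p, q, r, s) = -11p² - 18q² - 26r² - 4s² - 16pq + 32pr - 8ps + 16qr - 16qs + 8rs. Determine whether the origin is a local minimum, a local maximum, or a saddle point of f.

The Hessian at the origin is H = [[-22, -16, 32, -8], [-16, -36, 16, -16], [32, 16, -52, 8], [-8, -16, 8, -8]].
Symmetric row and column elimination reduces H to a congruent diagonal form with pivots -22, -268/11, -220/67, -8/11.
Counting signs: 4 negative.
H is negative definite, so the origin is a strict local maximum.

local maximum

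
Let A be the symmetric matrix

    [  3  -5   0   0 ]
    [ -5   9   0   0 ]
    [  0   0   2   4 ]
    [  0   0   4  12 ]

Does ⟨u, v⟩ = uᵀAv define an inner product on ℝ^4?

yes

Leading principal minors: Δ_1 = 3, Δ_2 = 2, Δ_3 = 4, Δ_4 = 16.
All leading principal minors are positive, so by Sylvester's criterion Q is positive definite.
⟨·,·⟩ is an inner product exactly when A is positive definite.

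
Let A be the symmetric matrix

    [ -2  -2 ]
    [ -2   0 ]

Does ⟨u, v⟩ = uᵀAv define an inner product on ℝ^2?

Row-reducing A symmetrically gives the diagonal entries -2, 2.
Counting signs: 1 positive, 1 negative.
Hence Q is indefinite.
⟨·,·⟩ is an inner product exactly when A is positive definite.

no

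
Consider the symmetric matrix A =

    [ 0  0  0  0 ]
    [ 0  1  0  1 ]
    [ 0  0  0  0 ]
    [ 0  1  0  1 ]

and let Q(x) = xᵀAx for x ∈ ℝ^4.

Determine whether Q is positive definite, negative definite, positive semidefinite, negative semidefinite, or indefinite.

Symmetric row and column elimination reduces A to a congruent diagonal form with pivots 0, 1, 0, 0.
Counting signs: 1 positive, 3 zero.
Hence Q is positive semidefinite.

positive semidefinite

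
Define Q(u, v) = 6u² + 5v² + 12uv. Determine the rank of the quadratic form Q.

2

The associated matrix is A = [[6, 6], [6, 5]].
Applying the same elementary operations to the rows and columns of A produces a congruent diagonal matrix with entries 6, -1.
Counting signs: 1 positive, 1 negative.
The rank is the number of nonzero pivots: 2.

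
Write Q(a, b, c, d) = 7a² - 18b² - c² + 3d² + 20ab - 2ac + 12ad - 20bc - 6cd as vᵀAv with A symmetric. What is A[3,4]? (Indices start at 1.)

The coefficient of c·d in Q is -6. For a symmetric A this equals A[3,4] + A[4,3] = 2·A[3,4].
So A[3,4] = -6/2 = -3.

-3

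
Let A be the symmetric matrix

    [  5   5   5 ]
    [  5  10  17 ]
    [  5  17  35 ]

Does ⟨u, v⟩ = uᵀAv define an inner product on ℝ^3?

Congruent diagonalization of A (simultaneous row and column reduction) yields pivots 5, 5, 6/5.
So there are 3 positive pivots.
Hence Q is positive definite.
⟨·,·⟩ is an inner product exactly when A is positive definite.

yes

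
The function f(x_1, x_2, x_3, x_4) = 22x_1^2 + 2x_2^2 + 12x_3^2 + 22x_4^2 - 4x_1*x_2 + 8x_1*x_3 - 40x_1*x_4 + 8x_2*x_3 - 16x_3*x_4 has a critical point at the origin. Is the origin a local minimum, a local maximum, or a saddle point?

The Hessian at the origin is H = [[44, -4, 8, -40], [-4, 4, 8, 0], [8, 8, 24, -16], [-40, 0, -16, 44]].
An LDLᵀ factorisation of H has diagonal entries 44, 40/11, 8/5, 4.
Counting signs: 4 positive.
H is positive definite, so the origin is a strict local minimum.

local minimum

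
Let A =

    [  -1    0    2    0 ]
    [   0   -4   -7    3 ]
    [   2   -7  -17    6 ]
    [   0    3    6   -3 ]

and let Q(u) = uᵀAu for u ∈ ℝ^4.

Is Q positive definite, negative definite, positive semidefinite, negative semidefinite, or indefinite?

negative semidefinite

Congruent diagonalization of A (simultaneous row and column reduction) yields pivots -1, -4, -3/4, 0.
That gives 3 negative, 1 zero pivots.
Hence Q is negative semidefinite.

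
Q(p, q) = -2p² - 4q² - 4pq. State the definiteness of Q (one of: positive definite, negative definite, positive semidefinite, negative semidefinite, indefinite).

negative definite

Write A = [[-2, -2], [-2, -4]].
An LDLᵀ factorisation of A has diagonal entries -2, -2.
Counting signs: 2 negative.
Hence Q is negative definite.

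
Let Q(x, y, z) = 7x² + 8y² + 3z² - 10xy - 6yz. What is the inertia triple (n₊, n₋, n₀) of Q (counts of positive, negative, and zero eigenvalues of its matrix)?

Write A = [[7, -5, 0], [-5, 8, -3], [0, -3, 3]].
An LDLᵀ factorisation of A has diagonal entries 7, 31/7, 30/31.
Counting signs: 3 positive.

(3, 0, 0)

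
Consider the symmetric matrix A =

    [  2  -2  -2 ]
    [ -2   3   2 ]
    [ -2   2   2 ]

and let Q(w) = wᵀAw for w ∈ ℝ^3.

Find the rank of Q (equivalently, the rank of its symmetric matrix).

2

Row-reducing A symmetrically gives the diagonal entries 2, 1, 0.
That gives 2 positive, 1 zero pivots.
The rank is the number of nonzero pivots: 2.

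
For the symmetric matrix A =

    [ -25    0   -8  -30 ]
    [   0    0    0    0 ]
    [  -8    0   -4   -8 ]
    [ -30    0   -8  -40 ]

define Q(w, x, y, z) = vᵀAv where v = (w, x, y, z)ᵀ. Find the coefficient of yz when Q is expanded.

The coefficient of yz is A[3,4] + A[4,3] = 2·(-8) = -16.

-16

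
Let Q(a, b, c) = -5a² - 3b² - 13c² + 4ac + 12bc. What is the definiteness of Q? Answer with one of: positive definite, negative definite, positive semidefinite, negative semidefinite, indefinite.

negative definite

The symmetric matrix of Q is A = [[-5, 0, 2], [0, -3, 6], [2, 6, -13]].
Leading principal minors: Δ_1 = -5, Δ_2 = 15, Δ_3 = -3.
The signs alternate starting with Δ_1 < 0, so by Sylvester's criterion Q is negative definite.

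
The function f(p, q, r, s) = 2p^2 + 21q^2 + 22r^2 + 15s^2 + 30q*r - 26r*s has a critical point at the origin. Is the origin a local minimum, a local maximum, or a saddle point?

The Hessian at the origin is H = [[4, 0, 0, 0], [0, 42, 30, 0], [0, 30, 44, -26], [0, 0, -26, 30]].
Row-reducing H symmetrically gives the diagonal entries 4, 42, 158/7, 4/79.
So there are 4 positive pivots.
H is positive definite, so the origin is a strict local minimum.

local minimum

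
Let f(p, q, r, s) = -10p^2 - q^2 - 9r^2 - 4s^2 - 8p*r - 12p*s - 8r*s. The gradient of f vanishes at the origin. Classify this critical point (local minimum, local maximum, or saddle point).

The Hessian at the origin is H = [[-20, 0, -8, -12], [0, -2, 0, 0], [-8, 0, -18, -8], [-12, 0, -8, -8]].
Congruent diagonalization of H (simultaneous row and column reduction) yields pivots -20, -2, -74/5, -4/37.
So there are 4 negative pivots.
H is negative definite, so the origin is a strict local maximum.

local maximum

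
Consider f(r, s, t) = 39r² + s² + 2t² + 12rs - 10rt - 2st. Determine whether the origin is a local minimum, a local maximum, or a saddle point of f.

The Hessian at the origin is H = [[78, 12, -10], [12, 2, -2], [-10, -2, 4]].
Row-reducing H symmetrically gives the diagonal entries 78, 2/13, 4/3.
That gives 3 positive pivots.
H is positive definite, so the origin is a strict local minimum.

local minimum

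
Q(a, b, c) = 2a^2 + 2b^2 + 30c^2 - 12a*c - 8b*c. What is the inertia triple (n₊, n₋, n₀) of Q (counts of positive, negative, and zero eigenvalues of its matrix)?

(3, 0, 0)

The symmetric matrix is A = [[2, 0, -6], [0, 2, -4], [-6, -4, 30]].
Symmetric row and column elimination reduces A to a congruent diagonal form with pivots 2, 2, 4.
That gives 3 positive pivots.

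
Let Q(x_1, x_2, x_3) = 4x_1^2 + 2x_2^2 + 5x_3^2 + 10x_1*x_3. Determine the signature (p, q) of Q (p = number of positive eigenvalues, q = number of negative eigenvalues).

(2, 1)

The symmetric matrix is A = [[4, 0, 5], [0, 2, 0], [5, 0, 5]].
An LDLᵀ factorisation of A has diagonal entries 4, 2, -5/4.
So there are 2 positive, 1 negative pivots.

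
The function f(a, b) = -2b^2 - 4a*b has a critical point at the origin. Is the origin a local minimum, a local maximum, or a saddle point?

saddle point

The Hessian at the origin is H = [[0, -4], [-4, -4]].
det H = 0·-4 − (-4)² = -16 < 0, so H is indefinite.
Therefore the origin is a saddle point.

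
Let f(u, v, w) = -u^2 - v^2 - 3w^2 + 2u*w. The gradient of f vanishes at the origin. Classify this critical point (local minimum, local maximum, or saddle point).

The Hessian at the origin is H = [[-2, 0, 2], [0, -2, 0], [2, 0, -6]].
Row-reducing H symmetrically gives the diagonal entries -2, -2, -4.
That gives 3 negative pivots.
H is negative definite, so the origin is a strict local maximum.

local maximum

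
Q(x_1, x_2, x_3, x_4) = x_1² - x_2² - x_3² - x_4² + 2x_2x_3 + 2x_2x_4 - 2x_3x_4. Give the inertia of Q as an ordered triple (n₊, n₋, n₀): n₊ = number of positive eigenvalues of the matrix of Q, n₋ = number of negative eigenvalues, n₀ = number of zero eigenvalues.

The symmetric matrix is A = [[1, 0, 0, 0], [0, -1, 1, 1], [0, 1, -1, -1], [0, 1, -1, -1]].
Row-reducing A symmetrically gives the diagonal entries 1, -1, 0, 0.
So there are 1 positive, 1 negative, 2 zero pivots.

(1, 1, 2)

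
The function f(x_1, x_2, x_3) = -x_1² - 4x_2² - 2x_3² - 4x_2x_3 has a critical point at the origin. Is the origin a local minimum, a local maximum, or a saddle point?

local maximum

The Hessian at the origin is H = [[-2, 0, 0], [0, -8, -4], [0, -4, -4]].
Applying the same elementary operations to the rows and columns of H produces a congruent diagonal matrix with entries -2, -8, -2.
So there are 3 negative pivots.
H is negative definite, so the origin is a strict local maximum.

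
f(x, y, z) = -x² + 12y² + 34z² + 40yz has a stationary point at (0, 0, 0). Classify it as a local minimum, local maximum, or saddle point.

The Hessian at the origin is H = [[-2, 0, 0], [0, 24, 40], [0, 40, 68]].
Applying the same elementary operations to the rows and columns of H produces a congruent diagonal matrix with entries -2, 24, 4/3.
That gives 2 positive, 1 negative pivots.
H is indefinite, so the origin is a saddle point.

saddle point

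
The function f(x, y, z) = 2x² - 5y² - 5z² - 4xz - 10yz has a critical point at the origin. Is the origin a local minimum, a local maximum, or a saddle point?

saddle point

The Hessian at the origin is H = [[4, 0, -4], [0, -10, -10], [-4, -10, -10]].
Applying the same elementary operations to the rows and columns of H produces a congruent diagonal matrix with entries 4, -10, -4.
Counting signs: 1 positive, 2 negative.
H is indefinite, so the origin is a saddle point.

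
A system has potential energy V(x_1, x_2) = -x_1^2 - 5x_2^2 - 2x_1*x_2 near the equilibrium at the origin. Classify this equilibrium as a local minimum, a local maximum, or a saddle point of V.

The Hessian at the origin is H = [[-2, -2], [-2, -10]].
det H = -2·-10 − (-2)² = 16 > 0 and H[1,1] = -2 < 0, so H is negative definite.
Therefore the origin is a local maximum.

local maximum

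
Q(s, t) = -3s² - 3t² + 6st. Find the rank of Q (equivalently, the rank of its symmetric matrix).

1

Write A = [[-3, 3], [3, -3]].
Congruent diagonalization of A (simultaneous row and column reduction) yields pivots -3, 0.
Counting signs: 1 negative, 1 zero.
The rank is the number of nonzero pivots: 1.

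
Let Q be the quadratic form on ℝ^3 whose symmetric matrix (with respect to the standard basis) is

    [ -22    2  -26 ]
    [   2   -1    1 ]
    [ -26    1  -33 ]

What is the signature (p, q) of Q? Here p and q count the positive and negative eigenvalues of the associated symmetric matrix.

Applying the same elementary operations to the rows and columns of A produces a congruent diagonal matrix with entries -22, -9/11, 0.
So there are 2 negative, 1 zero pivots.

(0, 2)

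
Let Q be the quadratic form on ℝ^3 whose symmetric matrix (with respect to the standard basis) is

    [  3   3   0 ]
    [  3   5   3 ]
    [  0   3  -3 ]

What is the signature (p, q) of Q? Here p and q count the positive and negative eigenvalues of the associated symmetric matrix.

(2, 1)

An LDLᵀ factorisation of A has diagonal entries 3, 2, -15/2.
Counting signs: 2 positive, 1 negative.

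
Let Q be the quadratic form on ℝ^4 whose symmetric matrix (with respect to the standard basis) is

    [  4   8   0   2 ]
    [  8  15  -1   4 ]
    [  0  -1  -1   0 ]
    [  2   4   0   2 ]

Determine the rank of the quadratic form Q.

3

Congruent diagonalization of A (simultaneous row and column reduction) yields pivots 4, -1, 0, 1.
So there are 2 positive, 1 negative, 1 zero pivots.
The rank is the number of nonzero pivots: 3.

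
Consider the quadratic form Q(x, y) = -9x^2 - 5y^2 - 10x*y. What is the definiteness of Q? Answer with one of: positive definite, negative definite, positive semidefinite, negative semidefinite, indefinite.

The associated matrix is A = [[-9, -5], [-5, -5]].
Congruent diagonalization of A (simultaneous row and column reduction) yields pivots -9, -20/9.
That gives 2 negative pivots.
Hence Q is negative definite.

negative definite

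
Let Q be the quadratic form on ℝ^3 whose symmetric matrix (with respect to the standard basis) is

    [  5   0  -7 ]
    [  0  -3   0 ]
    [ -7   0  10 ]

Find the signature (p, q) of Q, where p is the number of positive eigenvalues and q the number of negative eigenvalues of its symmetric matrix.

An LDLᵀ factorisation of A has diagonal entries 5, -3, 1/5.
Counting signs: 2 positive, 1 negative.

(2, 1)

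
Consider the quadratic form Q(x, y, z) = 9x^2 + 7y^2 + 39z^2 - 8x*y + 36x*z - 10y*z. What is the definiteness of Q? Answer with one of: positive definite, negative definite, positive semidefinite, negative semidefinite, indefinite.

positive definite

The symmetric matrix of Q is A = [[9, -4, 18], [-4, 7, -5], [18, -5, 39]].
Leading principal minors: Δ_1 = 9, Δ_2 = 47, Δ_3 = 60.
All leading principal minors are positive, so by Sylvester's criterion Q is positive definite.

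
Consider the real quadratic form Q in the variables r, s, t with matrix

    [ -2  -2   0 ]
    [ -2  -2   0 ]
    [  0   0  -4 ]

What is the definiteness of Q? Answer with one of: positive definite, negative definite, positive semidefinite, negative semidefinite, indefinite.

Symmetric row and column elimination reduces A to a congruent diagonal form with pivots -2, 0, -4.
So there are 2 negative, 1 zero pivots.
Hence Q is negative semidefinite.

negative semidefinite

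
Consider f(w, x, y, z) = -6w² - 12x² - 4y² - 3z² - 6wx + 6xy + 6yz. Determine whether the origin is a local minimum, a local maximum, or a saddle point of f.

local maximum

The Hessian at the origin is H = [[-12, -6, 0, 0], [-6, -24, 6, 0], [0, 6, -8, 6], [0, 0, 6, -6]].
An LDLᵀ factorisation of H has diagonal entries -12, -21, -44/7, -3/11.
So there are 4 negative pivots.
H is negative definite, so the origin is a strict local maximum.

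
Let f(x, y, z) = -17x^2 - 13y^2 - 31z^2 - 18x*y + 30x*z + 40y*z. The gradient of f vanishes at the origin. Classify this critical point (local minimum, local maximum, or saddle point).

The Hessian at the origin is H = [[-34, -18, 30], [-18, -26, 40], [30, 40, -62]].
Symmetric row and column elimination reduces H to a congruent diagonal form with pivots -34, -280/17, -3/14.
Counting signs: 3 negative.
H is negative definite, so the origin is a strict local maximum.

local maximum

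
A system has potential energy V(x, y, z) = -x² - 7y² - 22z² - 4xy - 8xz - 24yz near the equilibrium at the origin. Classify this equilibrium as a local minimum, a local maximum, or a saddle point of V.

local maximum

The Hessian at the origin is H = [[-2, -4, -8], [-4, -14, -24], [-8, -24, -44]].
An LDLᵀ factorisation of H has diagonal entries -2, -6, -4/3.
That gives 3 negative pivots.
H is negative definite, so the origin is a strict local maximum.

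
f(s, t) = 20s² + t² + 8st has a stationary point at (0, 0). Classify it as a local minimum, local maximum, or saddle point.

The Hessian at the origin is H = [[40, 8], [8, 2]].
det H = 40·2 − (8)² = 16 > 0 and H[1,1] = 40 > 0, so H is positive definite.
Therefore the origin is a local minimum.

local minimum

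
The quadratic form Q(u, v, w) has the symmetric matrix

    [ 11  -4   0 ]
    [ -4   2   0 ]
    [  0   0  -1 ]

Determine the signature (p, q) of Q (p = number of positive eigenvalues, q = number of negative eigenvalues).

(2, 1)

An LDLᵀ factorisation of A has diagonal entries 11, 6/11, -1.
So there are 2 positive, 1 negative pivots.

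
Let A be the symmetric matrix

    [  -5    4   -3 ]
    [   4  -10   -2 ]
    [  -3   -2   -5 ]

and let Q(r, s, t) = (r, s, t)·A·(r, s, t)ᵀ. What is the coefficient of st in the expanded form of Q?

-4

The coefficient of st is A[2,3] + A[3,2] = 2·(-2) = -4.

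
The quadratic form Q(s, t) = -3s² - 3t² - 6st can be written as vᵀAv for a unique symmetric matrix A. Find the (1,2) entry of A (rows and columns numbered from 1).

-3

The coefficient of s·t in Q is -6. For a symmetric A this equals A[1,2] + A[2,1] = 2·A[1,2].
So A[1,2] = -6/2 = -3.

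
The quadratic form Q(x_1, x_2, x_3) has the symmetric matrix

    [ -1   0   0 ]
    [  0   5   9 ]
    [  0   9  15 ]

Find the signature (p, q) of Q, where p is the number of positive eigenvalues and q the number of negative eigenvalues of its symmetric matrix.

An LDLᵀ factorisation of A has diagonal entries -1, 5, -6/5.
That gives 1 positive, 2 negative pivots.

(1, 2)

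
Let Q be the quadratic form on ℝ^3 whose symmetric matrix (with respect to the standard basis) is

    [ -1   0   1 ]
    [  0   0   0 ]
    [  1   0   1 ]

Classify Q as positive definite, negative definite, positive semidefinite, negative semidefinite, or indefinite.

Row-reducing A symmetrically gives the diagonal entries -1, 0, 2.
That gives 1 positive, 1 negative, 1 zero pivots.
Hence Q is indefinite.

indefinite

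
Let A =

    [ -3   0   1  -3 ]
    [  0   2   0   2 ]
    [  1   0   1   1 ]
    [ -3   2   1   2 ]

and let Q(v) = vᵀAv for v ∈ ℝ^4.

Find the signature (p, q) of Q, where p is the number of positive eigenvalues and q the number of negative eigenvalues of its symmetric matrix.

(3, 1)

An LDLᵀ factorisation of A has diagonal entries -3, 2, 4/3, 3.
That gives 3 positive, 1 negative pivots.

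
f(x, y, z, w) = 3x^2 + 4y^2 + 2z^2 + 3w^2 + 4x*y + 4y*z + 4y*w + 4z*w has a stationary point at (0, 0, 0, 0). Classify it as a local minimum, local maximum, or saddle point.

The Hessian at the origin is H = [[6, 4, 0, 0], [4, 8, 4, 4], [0, 4, 4, 4], [0, 4, 4, 6]].
Applying the same elementary operations to the rows and columns of H produces a congruent diagonal matrix with entries 6, 16/3, 1, 2.
Counting signs: 4 positive.
H is positive definite, so the origin is a strict local minimum.

local minimum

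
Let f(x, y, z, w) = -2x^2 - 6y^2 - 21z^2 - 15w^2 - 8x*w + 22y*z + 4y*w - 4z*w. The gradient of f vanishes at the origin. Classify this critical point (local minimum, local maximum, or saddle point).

The Hessian at the origin is H = [[-4, 0, 0, -8], [0, -12, 22, 4], [0, 22, -42, -4], [-8, 4, -4, -30]].
Congruent diagonalization of H (simultaneous row and column reduction) yields pivots -4, -12, -5/3, -6.
That gives 4 negative pivots.
H is negative definite, so the origin is a strict local maximum.

local maximum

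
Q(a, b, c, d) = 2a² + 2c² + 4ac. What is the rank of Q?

1

The symmetric matrix is A = [[2, 0, 2, 0], [0, 0, 0, 0], [2, 0, 2, 0], [0, 0, 0, 0]].
Applying the same elementary operations to the rows and columns of A produces a congruent diagonal matrix with entries 2, 0, 0, 0.
So there are 1 positive, 3 zero pivots.
The rank is the number of nonzero pivots: 1.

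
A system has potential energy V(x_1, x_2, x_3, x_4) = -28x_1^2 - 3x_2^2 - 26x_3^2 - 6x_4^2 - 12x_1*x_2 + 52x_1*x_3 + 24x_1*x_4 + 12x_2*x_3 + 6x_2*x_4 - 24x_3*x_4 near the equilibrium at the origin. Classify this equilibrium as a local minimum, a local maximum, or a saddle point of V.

local maximum

The Hessian at the origin is H = [[-56, -12, 52, 24], [-12, -6, 12, 6], [52, 12, -52, -24], [24, 6, -24, -12]].
Symmetric row and column elimination reduces H to a congruent diagonal form with pivots -56, -24/7, -7/2, -6/7.
Counting signs: 4 negative.
H is negative definite, so the origin is a strict local maximum.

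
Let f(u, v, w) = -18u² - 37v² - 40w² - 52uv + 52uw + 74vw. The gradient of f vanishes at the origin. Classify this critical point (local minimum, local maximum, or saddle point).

saddle point

The Hessian at the origin is H = [[-36, -52, 52], [-52, -74, 74], [52, 74, -80]].
Symmetric row and column elimination reduces H to a congruent diagonal form with pivots -36, 10/9, -6.
Counting signs: 1 positive, 2 negative.
H is indefinite, so the origin is a saddle point.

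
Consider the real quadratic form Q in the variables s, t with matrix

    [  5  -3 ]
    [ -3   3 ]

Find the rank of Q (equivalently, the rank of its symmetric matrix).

Symmetric row and column elimination reduces A to a congruent diagonal form with pivots 5, 6/5.
That gives 2 positive pivots.
The rank is the number of nonzero pivots: 2.

2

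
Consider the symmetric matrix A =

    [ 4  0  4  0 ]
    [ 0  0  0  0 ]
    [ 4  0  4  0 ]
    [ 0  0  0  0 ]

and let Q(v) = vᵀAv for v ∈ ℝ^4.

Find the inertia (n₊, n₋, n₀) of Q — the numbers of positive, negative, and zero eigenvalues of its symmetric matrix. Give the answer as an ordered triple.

Congruent diagonalization of A (simultaneous row and column reduction) yields pivots 4, 0, 0, 0.
Counting signs: 1 positive, 3 zero.

(1, 0, 3)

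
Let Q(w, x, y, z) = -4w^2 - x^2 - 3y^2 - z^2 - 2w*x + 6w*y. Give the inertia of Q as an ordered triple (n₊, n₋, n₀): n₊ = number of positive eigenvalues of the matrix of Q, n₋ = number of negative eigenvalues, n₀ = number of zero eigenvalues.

Write A = [[-4, -1, 3, 0], [-1, -1, 0, 0], [3, 0, -3, 0], [0, 0, 0, -1]].
Symmetric row and column elimination reduces A to a congruent diagonal form with pivots -4, -3/4, 0, -1.
Counting signs: 3 negative, 1 zero.

(0, 3, 1)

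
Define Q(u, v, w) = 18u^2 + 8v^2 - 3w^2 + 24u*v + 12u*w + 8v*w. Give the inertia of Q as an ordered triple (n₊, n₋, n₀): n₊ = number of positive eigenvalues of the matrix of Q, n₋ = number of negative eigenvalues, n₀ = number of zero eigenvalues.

(1, 1, 1)

The associated matrix is A = [[18, 12, 6], [12, 8, 4], [6, 4, -3]].
Congruent diagonalization of A (simultaneous row and column reduction) yields pivots 18, 0, -5.
Counting signs: 1 positive, 1 negative, 1 zero.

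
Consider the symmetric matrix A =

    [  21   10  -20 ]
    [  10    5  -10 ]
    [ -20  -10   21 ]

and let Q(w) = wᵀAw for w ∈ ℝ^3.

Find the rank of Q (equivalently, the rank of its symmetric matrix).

Congruent diagonalization of A (simultaneous row and column reduction) yields pivots 21, 5/21, 1.
Counting signs: 3 positive.
The rank is the number of nonzero pivots: 3.

3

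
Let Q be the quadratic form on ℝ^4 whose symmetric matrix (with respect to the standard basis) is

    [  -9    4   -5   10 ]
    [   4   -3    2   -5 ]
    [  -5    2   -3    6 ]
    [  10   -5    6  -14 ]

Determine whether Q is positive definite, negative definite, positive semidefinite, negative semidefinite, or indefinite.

negative definite

Applying the same elementary operations to the rows and columns of A produces a congruent diagonal matrix with entries -9, -11/9, -2/11, -1.
So there are 4 negative pivots.
Hence Q is negative definite.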